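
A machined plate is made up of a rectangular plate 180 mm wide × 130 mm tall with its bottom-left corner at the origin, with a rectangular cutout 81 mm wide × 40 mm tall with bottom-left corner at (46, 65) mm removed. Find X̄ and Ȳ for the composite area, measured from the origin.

plate: A = 180 × 130 = 23400.00, centroid at (90.00, 65.00).
hole: A = −(81 × 40) = -3240.00, centroid at (86.50, 85.00).
ΣA = 20160.00 mm²
ΣAX̄ = (23400.00)(90.00) + (-3240.00)(86.50) = 1825740.00 mm³
ΣAȲ = (23400.00)(65.00) + (-3240.00)(85.00) = 1245600.00 mm³
X̄ = 1825740.00 / 20160.00 = 90.56 mm
Ȳ = 1245600.00 / 20160.00 = 61.79 mm

X̄ = 90.56 mm, Ȳ = 61.79 mm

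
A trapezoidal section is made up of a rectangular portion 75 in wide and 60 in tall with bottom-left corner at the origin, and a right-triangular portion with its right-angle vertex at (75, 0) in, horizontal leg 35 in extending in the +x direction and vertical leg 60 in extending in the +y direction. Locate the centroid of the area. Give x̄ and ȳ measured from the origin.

x̄ = 46.80 in, ȳ = 28.11 in

rectangular portion: A = 75 × 60 = 4500.00, centroid at (37.50, 30.00).
triangular portion: A = ½·35·60 = 1050.00, centroid at (86.67, 20.00).
ΣA = 5550.00 in², ΣAx̄ = 259750.00 in³, ΣAȳ = 156000.00 in³.
x̄ = 259750.00/5550.00 = 46.80 in; ȳ = 156000.00/5550.00 = 28.11 in.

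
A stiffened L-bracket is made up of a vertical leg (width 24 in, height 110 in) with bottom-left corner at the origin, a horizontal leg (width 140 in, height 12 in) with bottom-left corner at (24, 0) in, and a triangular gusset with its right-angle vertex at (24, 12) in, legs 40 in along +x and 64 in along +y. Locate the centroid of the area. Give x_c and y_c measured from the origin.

Part | A | x̄ᵢ | ȳᵢ | A·x̄ᵢ | A·ȳᵢ
vertical leg | 2640.00 | 12.00 | 55.00 | 31680.00 | 145200.00
horizontal leg | 1680.00 | 94.00 | 6.00 | 157920.00 | 10080.00
gusset | 1280.00 | 37.33 | 33.33 | 47786.67 | 42666.67
Σ | 5600.00 |  |  | 237386.67 | 197946.67
x_c = 237386.67 / 5600.00 = 42.39 in
y_c = 197946.67 / 5600.00 = 35.35 in

x_c = 42.39 in, y_c = 35.35 in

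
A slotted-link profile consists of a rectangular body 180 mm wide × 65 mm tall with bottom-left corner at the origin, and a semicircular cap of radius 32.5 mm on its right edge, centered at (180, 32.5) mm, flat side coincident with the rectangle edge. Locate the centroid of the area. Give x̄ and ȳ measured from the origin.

rectangular body: A = 180 × 65 = 11700.00, centroid at (90.00, 32.50).
semicircular end: A = ½π·32.5² = 1659.15, centroid at (193.79, 32.50).
ΣA = 13359.15 mm², ΣAx̄ = 1374533.07 mm³, ΣAȳ = 434172.49 mm³.
x̄ = 1374533.07/13359.15 = 102.89 mm; ȳ = 434172.49/13359.15 = 32.50 mm.

x̄ = 102.89 mm, ȳ = 32.50 mm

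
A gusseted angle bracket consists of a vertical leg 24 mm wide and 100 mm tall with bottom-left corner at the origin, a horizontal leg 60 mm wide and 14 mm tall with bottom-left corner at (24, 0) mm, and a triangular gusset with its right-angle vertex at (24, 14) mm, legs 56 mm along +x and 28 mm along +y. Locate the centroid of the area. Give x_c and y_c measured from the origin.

x_c = 26.74 mm, y_c = 35.83 mm

Part | A | x̄ᵢ | ȳᵢ | A·x̄ᵢ | A·ȳᵢ
vertical leg | 2400.00 | 12.00 | 50.00 | 28800.00 | 120000.00
horizontal leg | 840.00 | 54.00 | 7.00 | 45360.00 | 5880.00
gusset | 784.00 | 42.67 | 23.33 | 33450.67 | 18293.33
Σ | 4024.00 |  |  | 107610.67 | 144173.33
x_c = 107610.67 / 4024.00 = 26.74 mm
y_c = 144173.33 / 4024.00 = 35.83 mm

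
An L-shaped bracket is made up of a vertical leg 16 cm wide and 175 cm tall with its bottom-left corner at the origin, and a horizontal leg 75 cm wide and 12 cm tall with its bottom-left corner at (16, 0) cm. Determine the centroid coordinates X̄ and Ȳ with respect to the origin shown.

vertical leg: A = 16 × 175 = 2800.00, centroid at (8.00, 87.50).
horizontal leg: A = 75 × 12 = 900.00, centroid at (53.50, 6.00).
ΣA = 3700.00 cm²
ΣAX̄ = (2800.00)(8.00) + (900.00)(53.50) = 70550.00 cm³
ΣAȲ = (2800.00)(87.50) + (900.00)(6.00) = 250400.00 cm³
X̄ = 70550.00 / 3700.00 = 19.07 cm
Ȳ = 250400.00 / 3700.00 = 67.68 cm

X̄ = 19.07 cm, Ȳ = 67.68 cm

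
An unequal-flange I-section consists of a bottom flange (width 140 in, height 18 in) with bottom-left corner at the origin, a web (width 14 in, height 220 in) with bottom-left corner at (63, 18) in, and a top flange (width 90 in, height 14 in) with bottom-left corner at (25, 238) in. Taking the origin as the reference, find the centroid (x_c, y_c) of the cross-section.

x_c = 70.00 in, y_c = 105.78 in

bottom flange: A = 140 × 18 = 2520.00, centroid at (70.00, 9.00).
web: A = 14 × 220 = 3080.00, centroid at (70.00, 128.00).
top flange: A = 90 × 14 = 1260.00, centroid at (70.00, 245.00).
ΣA = 6860.00 in², ΣAx_c = 480200.00 in³, ΣAy_c = 725620.00 in³.
x_c = 480200.00/6860.00 = 70.00 in; y_c = 725620.00/6860.00 = 105.78 in.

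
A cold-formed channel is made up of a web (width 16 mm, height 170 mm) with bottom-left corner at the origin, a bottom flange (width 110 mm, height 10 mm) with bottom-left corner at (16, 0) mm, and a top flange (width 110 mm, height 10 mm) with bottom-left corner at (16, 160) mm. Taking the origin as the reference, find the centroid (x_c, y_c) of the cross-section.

Part | A | x̄ᵢ | ȳᵢ | A·x̄ᵢ | A·ȳᵢ
web | 2720.00 | 8.00 | 85.00 | 21760.00 | 231200.00
bottom flange | 1100.00 | 71.00 | 5.00 | 78100.00 | 5500.00
top flange | 1100.00 | 71.00 | 165.00 | 78100.00 | 181500.00
Σ | 4920.00 |  |  | 177960.00 | 418200.00
x_c = 177960.00 / 4920.00 = 36.17 mm
y_c = 418200.00 / 4920.00 = 85.00 mm

x_c = 36.17 mm, y_c = 85.00 mm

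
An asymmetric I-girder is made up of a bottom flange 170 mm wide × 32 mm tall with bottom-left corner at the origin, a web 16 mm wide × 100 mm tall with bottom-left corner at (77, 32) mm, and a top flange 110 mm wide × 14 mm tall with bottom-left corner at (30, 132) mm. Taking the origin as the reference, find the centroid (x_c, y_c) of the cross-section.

x_c = 85.00 mm, y_c = 50.38 mm

bottom flange: A = 170 × 32 = 5440.00, centroid at (85.00, 16.00).
web: A = 16 × 100 = 1600.00, centroid at (85.00, 82.00).
top flange: A = 110 × 14 = 1540.00, centroid at (85.00, 139.00).
ΣA = 8580.00 mm²
ΣAx_c = (5440.00)(85.00) + (1600.00)(85.00) + (1540.00)(85.00) = 729300.00 mm³
ΣAy_c = (5440.00)(16.00) + (1600.00)(82.00) + (1540.00)(139.00) = 432300.00 mm³
x_c = 729300.00 / 8580.00 = 85.00 mm
y_c = 432300.00 / 8580.00 = 50.38 mm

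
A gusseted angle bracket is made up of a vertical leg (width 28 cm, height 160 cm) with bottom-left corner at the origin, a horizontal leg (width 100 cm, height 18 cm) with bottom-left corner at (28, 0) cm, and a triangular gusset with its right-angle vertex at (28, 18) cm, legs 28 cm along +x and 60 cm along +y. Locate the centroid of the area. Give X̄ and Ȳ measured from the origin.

Part | A | x̄ᵢ | ȳᵢ | A·x̄ᵢ | A·ȳᵢ
vertical leg | 4480.00 | 14.00 | 80.00 | 62720.00 | 358400.00
horizontal leg | 1800.00 | 78.00 | 9.00 | 140400.00 | 16200.00
gusset | 840.00 | 37.33 | 38.00 | 31360.00 | 31920.00
Σ | 7120.00 |  |  | 234480.00 | 406520.00
X̄ = 234480.00 / 7120.00 = 32.93 cm
Ȳ = 406520.00 / 7120.00 = 57.10 cm

X̄ = 32.93 cm, Ȳ = 57.10 cm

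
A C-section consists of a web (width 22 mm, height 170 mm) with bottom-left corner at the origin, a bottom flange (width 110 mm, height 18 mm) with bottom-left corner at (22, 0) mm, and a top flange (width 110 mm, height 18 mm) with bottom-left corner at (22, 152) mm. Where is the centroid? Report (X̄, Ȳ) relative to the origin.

X̄ = 44.94 mm, Ȳ = 85.00 mm

Part | A | x̄ᵢ | ȳᵢ | A·x̄ᵢ | A·ȳᵢ
web | 3740.00 | 11.00 | 85.00 | 41140.00 | 317900.00
bottom flange | 1980.00 | 77.00 | 9.00 | 152460.00 | 17820.00
top flange | 1980.00 | 77.00 | 161.00 | 152460.00 | 318780.00
Σ | 7700.00 |  |  | 346060.00 | 654500.00
X̄ = 346060.00 / 7700.00 = 44.94 mm
Ȳ = 654500.00 / 7700.00 = 85.00 mm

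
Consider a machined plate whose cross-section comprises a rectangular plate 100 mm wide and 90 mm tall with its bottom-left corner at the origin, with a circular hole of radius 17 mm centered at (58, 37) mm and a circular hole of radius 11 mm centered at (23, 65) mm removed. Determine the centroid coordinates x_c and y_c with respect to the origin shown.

x_c = 50.39 mm, y_c = 44.96 mm

plate: A = 100 × 90 = 9000.00, centroid at (50.00, 45.00).
hole 1: A = −π·17² = -907.92, centroid at (58.00, 37.00).
hole 2: A = −π·11² = -380.13, centroid at (23.00, 65.00).
ΣA = 7711.95 mm²
ΣAx_c = (9000.00)(50.00) + (-907.92)(58.00) + (-380.13)(23.00) = 388597.57 mm³
ΣAy_c = (9000.00)(45.00) + (-907.92)(37.00) + (-380.13)(65.00) = 346698.32 mm³
x_c = 388597.57 / 7711.95 = 50.39 mm
y_c = 346698.32 / 7711.95 = 44.96 mm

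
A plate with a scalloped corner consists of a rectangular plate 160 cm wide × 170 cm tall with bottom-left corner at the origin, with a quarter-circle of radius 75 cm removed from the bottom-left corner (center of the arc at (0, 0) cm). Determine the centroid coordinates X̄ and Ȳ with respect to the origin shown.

X̄ = 89.34 cm, Ȳ = 95.31 cm

Part | A | x̄ᵢ | ȳᵢ | A·x̄ᵢ | A·ȳᵢ
plate | 27200.00 | 80.00 | 85.00 | 2176000.00 | 2312000.00
removed quarter-circle | -4417.86 | 31.83 | 31.83 | -140625.00 | -140625.00
Σ | 22782.14 |  |  | 2035375.00 | 2171375.00
X̄ = 2035375.00 / 22782.14 = 89.34 cm
Ȳ = 2171375.00 / 22782.14 = 95.31 cm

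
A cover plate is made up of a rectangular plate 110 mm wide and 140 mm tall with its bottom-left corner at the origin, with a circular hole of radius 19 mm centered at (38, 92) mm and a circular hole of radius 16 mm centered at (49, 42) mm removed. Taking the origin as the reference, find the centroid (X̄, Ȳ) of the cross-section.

X̄ = 56.79 mm, Ȳ = 69.82 mm

plate: A = 110 × 140 = 15400.00, centroid at (55.00, 70.00).
hole 1: A = −π·19² = -1134.11, centroid at (38.00, 92.00).
hole 2: A = −π·16² = -804.25, centroid at (49.00, 42.00).
ΣA = 13461.64 mm², ΣAX̄ = 764495.49 mm³, ΣAȲ = 939883.02 mm³.
X̄ = 764495.49/13461.64 = 56.79 mm; Ȳ = 939883.02/13461.64 = 69.82 mm.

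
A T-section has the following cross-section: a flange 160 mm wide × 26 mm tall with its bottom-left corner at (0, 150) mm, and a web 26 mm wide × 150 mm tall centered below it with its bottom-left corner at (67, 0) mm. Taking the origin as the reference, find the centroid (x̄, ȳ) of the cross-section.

web: A = 26 × 150 = 3900.00, centroid at (80.00, 75.00).
flange: A = 160 × 26 = 4160.00, centroid at (80.00, 163.00).
ΣA = 8060.00 mm², ΣAx̄ = 644800.00 mm³, ΣAȳ = 970580.00 mm³.
x̄ = 644800.00/8060.00 = 80.00 mm; ȳ = 970580.00/8060.00 = 120.42 mm.

x̄ = 80.00 mm, ȳ = 120.42 mm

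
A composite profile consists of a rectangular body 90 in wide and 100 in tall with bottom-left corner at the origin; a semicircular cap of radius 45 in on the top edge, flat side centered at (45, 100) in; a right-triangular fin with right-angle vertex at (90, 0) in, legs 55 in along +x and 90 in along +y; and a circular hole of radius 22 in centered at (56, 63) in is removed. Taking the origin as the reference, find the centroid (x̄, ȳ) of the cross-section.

Part | A | x̄ᵢ | ȳᵢ | A·x̄ᵢ | A·ȳᵢ
rectangular body | 9000.00 | 45.00 | 50.00 | 405000.00 | 450000.00
semicircular top | 3180.86 | 45.00 | 119.10 | 143138.82 | 378836.26
triangular fin | 2475.00 | 108.33 | 30.00 | 268125.00 | 74250.00
hole | -1520.53 | 56.00 | 63.00 | -85149.73 | -95793.44
Σ | 13135.33 |  |  | 731114.09 | 807292.81
x̄ = 731114.09 / 13135.33 = 55.66 in
ȳ = 807292.81 / 13135.33 = 61.46 in

x̄ = 55.66 in, ȳ = 61.46 in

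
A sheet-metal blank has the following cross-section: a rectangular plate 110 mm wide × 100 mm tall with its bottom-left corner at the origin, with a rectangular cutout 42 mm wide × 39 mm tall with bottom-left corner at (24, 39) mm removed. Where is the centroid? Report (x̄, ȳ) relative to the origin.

plate: A = 110 × 100 = 11000.00, centroid at (55.00, 50.00).
hole: A = −(42 × 39) = -1638.00, centroid at (45.00, 58.50).
ΣA = 9362.00 mm², ΣAx̄ = 531290.00 mm³, ΣAȳ = 454177.00 mm³.
x̄ = 531290.00/9362.00 = 56.75 mm; ȳ = 454177.00/9362.00 = 48.51 mm.

x̄ = 56.75 mm, ȳ = 48.51 mm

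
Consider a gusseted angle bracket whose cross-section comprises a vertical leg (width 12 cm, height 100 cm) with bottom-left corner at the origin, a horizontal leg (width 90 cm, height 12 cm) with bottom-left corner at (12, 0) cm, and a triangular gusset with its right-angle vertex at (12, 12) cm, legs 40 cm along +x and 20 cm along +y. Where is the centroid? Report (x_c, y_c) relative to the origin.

Part | A | x̄ᵢ | ȳᵢ | A·x̄ᵢ | A·ȳᵢ
vertical leg | 1200.00 | 6.00 | 50.00 | 7200.00 | 60000.00
horizontal leg | 1080.00 | 57.00 | 6.00 | 61560.00 | 6480.00
gusset | 400.00 | 25.33 | 18.67 | 10133.33 | 7466.67
Σ | 2680.00 |  |  | 78893.33 | 73946.67
x_c = 78893.33 / 2680.00 = 29.44 cm
y_c = 73946.67 / 2680.00 = 27.59 cm

x_c = 29.44 cm, y_c = 27.59 cm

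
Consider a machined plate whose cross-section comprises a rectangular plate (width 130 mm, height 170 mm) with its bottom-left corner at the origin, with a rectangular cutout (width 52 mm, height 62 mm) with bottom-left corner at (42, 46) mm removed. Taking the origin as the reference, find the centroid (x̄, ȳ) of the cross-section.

plate: A = 130 × 170 = 22100.00, centroid at (65.00, 85.00).
hole: A = −(52 × 62) = -3224.00, centroid at (68.00, 77.00).
ΣA = 18876.00 mm²
ΣAx̄ = (22100.00)(65.00) + (-3224.00)(68.00) = 1217268.00 mm³
ΣAȳ = (22100.00)(85.00) + (-3224.00)(77.00) = 1630252.00 mm³
x̄ = 1217268.00 / 18876.00 = 64.49 mm
ȳ = 1630252.00 / 18876.00 = 86.37 mm

x̄ = 64.49 mm, ȳ = 86.37 mm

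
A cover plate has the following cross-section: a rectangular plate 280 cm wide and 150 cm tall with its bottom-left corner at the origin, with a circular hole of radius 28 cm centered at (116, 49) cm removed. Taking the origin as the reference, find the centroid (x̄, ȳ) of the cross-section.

plate: A = 280 × 150 = 42000.00, centroid at (140.00, 75.00).
hole: A = −π·28² = -2463.01, centroid at (116.00, 49.00).
ΣA = 39536.99 cm²
ΣAx̄ = (42000.00)(140.00) + (-2463.01)(116.00) = 5594291.00 cm³
ΣAȳ = (42000.00)(75.00) + (-2463.01)(49.00) = 3029312.58 cm³
x̄ = 5594291.00 / 39536.99 = 141.50 cm
ȳ = 3029312.58 / 39536.99 = 76.62 cm

x̄ = 141.50 cm, ȳ = 76.62 cm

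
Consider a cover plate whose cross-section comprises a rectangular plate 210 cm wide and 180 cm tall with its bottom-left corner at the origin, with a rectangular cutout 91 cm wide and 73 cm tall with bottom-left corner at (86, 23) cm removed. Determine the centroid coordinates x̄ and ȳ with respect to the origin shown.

plate: A = 210 × 180 = 37800.00, centroid at (105.00, 90.00).
hole: A = −(91 × 73) = -6643.00, centroid at (131.50, 59.50).
ΣA = 31157.00 cm², ΣAx̄ = 3095445.50 cm³, ΣAȳ = 3006741.50 cm³.
x̄ = 3095445.50/31157.00 = 99.35 cm; ȳ = 3006741.50/31157.00 = 96.50 cm.

x̄ = 99.35 cm, ȳ = 96.50 cm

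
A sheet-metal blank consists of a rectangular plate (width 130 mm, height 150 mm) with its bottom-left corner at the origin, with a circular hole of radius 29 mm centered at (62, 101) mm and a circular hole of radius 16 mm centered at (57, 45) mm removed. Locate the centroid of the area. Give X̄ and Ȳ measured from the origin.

plate: A = 130 × 150 = 19500.00, centroid at (65.00, 75.00).
hole 1: A = −π·29² = -2642.08, centroid at (62.00, 101.00).
hole 2: A = −π·16² = -804.25, centroid at (57.00, 45.00).
ΣA = 16053.67 mm², ΣAX̄ = 1057848.96 mm³, ΣAȲ = 1159458.83 mm³.
X̄ = 1057848.96/16053.67 = 65.89 mm; Ȳ = 1159458.83/16053.67 = 72.22 mm.

X̄ = 65.89 mm, Ȳ = 72.22 mm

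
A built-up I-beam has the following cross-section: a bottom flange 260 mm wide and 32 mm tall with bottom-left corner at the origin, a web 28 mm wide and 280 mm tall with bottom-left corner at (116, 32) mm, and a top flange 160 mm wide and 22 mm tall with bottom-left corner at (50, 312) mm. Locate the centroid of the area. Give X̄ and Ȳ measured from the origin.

bottom flange: A = 260 × 32 = 8320.00, centroid at (130.00, 16.00).
web: A = 28 × 280 = 7840.00, centroid at (130.00, 172.00).
top flange: A = 160 × 22 = 3520.00, centroid at (130.00, 323.00).
ΣA = 19680.00 mm²
ΣAX̄ = (8320.00)(130.00) + (7840.00)(130.00) + (3520.00)(130.00) = 2558400.00 mm³
ΣAȲ = (8320.00)(16.00) + (7840.00)(172.00) + (3520.00)(323.00) = 2618560.00 mm³
X̄ = 2558400.00 / 19680.00 = 130.00 mm
Ȳ = 2618560.00 / 19680.00 = 133.06 mm

X̄ = 130.00 mm, Ȳ = 133.06 mm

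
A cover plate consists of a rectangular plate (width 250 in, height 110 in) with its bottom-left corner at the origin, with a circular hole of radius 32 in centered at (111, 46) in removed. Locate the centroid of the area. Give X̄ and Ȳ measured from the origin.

X̄ = 126.85 in, Ȳ = 56.19 in

Part | A | x̄ᵢ | ȳᵢ | A·x̄ᵢ | A·ȳᵢ
plate | 27500.00 | 125.00 | 55.00 | 3437500.00 | 1512500.00
hole | -3216.99 | 111.00 | 46.00 | -357085.99 | -147981.58
Σ | 24283.01 |  |  | 3080414.01 | 1364518.42
X̄ = 3080414.01 / 24283.01 = 126.85 in
Ȳ = 1364518.42 / 24283.01 = 56.19 in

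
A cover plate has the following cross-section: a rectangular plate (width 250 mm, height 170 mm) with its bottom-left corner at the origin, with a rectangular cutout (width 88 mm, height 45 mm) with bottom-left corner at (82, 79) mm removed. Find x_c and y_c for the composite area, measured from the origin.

plate: A = 250 × 170 = 42500.00, centroid at (125.00, 85.00).
hole: A = −(88 × 45) = -3960.00, centroid at (126.00, 101.50).
ΣA = 38540.00 mm²
ΣAx_c = (42500.00)(125.00) + (-3960.00)(126.00) = 4813540.00 mm³
ΣAy_c = (42500.00)(85.00) + (-3960.00)(101.50) = 3210560.00 mm³
x_c = 4813540.00 / 38540.00 = 124.90 mm
y_c = 3210560.00 / 38540.00 = 83.30 mm

x_c = 124.90 mm, y_c = 83.30 mm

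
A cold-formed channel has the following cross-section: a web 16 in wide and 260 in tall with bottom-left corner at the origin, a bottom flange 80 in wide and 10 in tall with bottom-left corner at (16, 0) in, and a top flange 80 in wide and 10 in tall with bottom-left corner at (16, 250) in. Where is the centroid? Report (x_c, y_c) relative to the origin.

x_c = 21.33 in, y_c = 130.00 in

Part | A | x̄ᵢ | ȳᵢ | A·x̄ᵢ | A·ȳᵢ
web | 4160.00 | 8.00 | 130.00 | 33280.00 | 540800.00
bottom flange | 800.00 | 56.00 | 5.00 | 44800.00 | 4000.00
top flange | 800.00 | 56.00 | 255.00 | 44800.00 | 204000.00
Σ | 5760.00 |  |  | 122880.00 | 748800.00
x_c = 122880.00 / 5760.00 = 21.33 in
y_c = 748800.00 / 5760.00 = 130.00 in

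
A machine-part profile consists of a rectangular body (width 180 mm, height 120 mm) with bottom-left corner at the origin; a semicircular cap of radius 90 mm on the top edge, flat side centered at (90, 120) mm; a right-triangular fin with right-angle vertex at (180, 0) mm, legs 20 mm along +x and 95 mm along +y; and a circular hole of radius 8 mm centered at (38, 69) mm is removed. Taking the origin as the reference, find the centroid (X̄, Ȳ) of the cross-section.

X̄ = 92.92 mm, Ȳ = 94.80 mm

Part | A | x̄ᵢ | ȳᵢ | A·x̄ᵢ | A·ȳᵢ
rectangular body | 21600.00 | 90.00 | 60.00 | 1944000.00 | 1296000.00
semicircular top | 12723.45 | 90.00 | 158.20 | 1145110.52 | 2012814.03
triangular fin | 950.00 | 186.67 | 31.67 | 177333.33 | 30083.33
hole | -201.06 | 38.00 | 69.00 | -7640.35 | -13873.27
Σ | 35072.39 |  |  | 3258803.50 | 3325024.09
X̄ = 3258803.50 / 35072.39 = 92.92 mm
Ȳ = 3325024.09 / 35072.39 = 94.80 mm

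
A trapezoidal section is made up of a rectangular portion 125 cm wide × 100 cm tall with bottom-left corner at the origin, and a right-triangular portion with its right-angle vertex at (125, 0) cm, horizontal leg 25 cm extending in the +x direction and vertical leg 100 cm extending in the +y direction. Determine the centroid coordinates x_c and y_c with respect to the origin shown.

x_c = 68.94 cm, y_c = 48.48 cm

Part | A | x̄ᵢ | ȳᵢ | A·x̄ᵢ | A·ȳᵢ
rectangular portion | 12500.00 | 62.50 | 50.00 | 781250.00 | 625000.00
triangular portion | 1250.00 | 133.33 | 33.33 | 166666.67 | 41666.67
Σ | 13750.00 |  |  | 947916.67 | 666666.67
x_c = 947916.67 / 13750.00 = 68.94 cm
y_c = 666666.67 / 13750.00 = 48.48 cm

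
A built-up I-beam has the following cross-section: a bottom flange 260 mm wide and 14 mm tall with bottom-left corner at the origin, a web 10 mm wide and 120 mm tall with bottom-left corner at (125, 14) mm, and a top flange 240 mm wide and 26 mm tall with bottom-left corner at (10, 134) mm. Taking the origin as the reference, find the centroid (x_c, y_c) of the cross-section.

bottom flange: A = 260 × 14 = 3640.00, centroid at (130.00, 7.00).
web: A = 10 × 120 = 1200.00, centroid at (130.00, 74.00).
top flange: A = 240 × 26 = 6240.00, centroid at (130.00, 147.00).
ΣA = 11080.00 mm², ΣAx_c = 1440400.00 mm³, ΣAy_c = 1031560.00 mm³.
x_c = 1440400.00/11080.00 = 130.00 mm; y_c = 1031560.00/11080.00 = 93.10 mm.

x_c = 130.00 mm, y_c = 93.10 mm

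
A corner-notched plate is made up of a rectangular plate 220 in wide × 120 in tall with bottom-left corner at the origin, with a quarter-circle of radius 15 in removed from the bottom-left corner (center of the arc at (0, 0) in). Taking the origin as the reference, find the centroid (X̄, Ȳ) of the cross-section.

X̄ = 110.70 in, Ȳ = 60.36 in

plate: A = 220 × 120 = 26400.00, centroid at (110.00, 60.00).
removed quarter-circle: A = −¼π·15² = -176.71, centroid at (6.37, 6.37).
ΣA = 26223.29 in², ΣAX̄ = 2902875.00 in³, ΣAȲ = 1582875.00 in³.
X̄ = 2902875.00/26223.29 = 110.70 in; Ȳ = 1582875.00/26223.29 = 60.36 in.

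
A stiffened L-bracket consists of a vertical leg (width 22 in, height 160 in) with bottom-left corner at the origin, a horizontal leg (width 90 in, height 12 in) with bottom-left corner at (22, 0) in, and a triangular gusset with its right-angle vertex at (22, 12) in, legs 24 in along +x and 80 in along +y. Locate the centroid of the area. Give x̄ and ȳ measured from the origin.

Part | A | x̄ᵢ | ȳᵢ | A·x̄ᵢ | A·ȳᵢ
vertical leg | 3520.00 | 11.00 | 80.00 | 38720.00 | 281600.00
horizontal leg | 1080.00 | 67.00 | 6.00 | 72360.00 | 6480.00
gusset | 960.00 | 30.00 | 38.67 | 28800.00 | 37120.00
Σ | 5560.00 |  |  | 139880.00 | 325200.00
x̄ = 139880.00 / 5560.00 = 25.16 in
ȳ = 325200.00 / 5560.00 = 58.49 in

x̄ = 25.16 in, ȳ = 58.49 in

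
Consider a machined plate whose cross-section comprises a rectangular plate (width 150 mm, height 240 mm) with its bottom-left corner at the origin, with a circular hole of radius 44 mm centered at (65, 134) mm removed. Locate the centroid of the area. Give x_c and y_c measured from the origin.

plate: A = 150 × 240 = 36000.00, centroid at (75.00, 120.00).
hole: A = −π·44² = -6082.12, centroid at (65.00, 134.00).
ΣA = 29917.88 mm², ΣAx_c = 2304661.98 mm³, ΣAy_c = 3504995.47 mm³.
x_c = 2304661.98/29917.88 = 77.03 mm; y_c = 3504995.47/29917.88 = 117.15 mm.

x_c = 77.03 mm, y_c = 117.15 mm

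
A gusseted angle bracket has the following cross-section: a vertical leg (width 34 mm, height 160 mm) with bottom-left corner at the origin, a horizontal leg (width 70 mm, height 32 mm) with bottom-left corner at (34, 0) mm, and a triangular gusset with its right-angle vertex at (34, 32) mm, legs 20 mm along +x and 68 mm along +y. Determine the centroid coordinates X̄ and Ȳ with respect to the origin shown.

X̄ = 32.86 mm, Ȳ = 60.79 mm

vertical leg: A = 34 × 160 = 5440.00, centroid at (17.00, 80.00).
horizontal leg: A = 70 × 32 = 2240.00, centroid at (69.00, 16.00).
gusset: A = ½·20·68 = 680.00, centroid at (40.67, 54.67).
ΣA = 8360.00 mm², ΣAX̄ = 274693.33 mm³, ΣAȲ = 508213.33 mm³.
X̄ = 274693.33/8360.00 = 32.86 mm; Ȳ = 508213.33/8360.00 = 60.79 mm.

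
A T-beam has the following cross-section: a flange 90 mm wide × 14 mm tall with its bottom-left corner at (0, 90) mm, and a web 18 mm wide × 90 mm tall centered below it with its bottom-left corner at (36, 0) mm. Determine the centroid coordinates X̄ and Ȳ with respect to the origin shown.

web: A = 18 × 90 = 1620.00, centroid at (45.00, 45.00).
flange: A = 90 × 14 = 1260.00, centroid at (45.00, 97.00).
ΣA = 2880.00 mm², ΣAX̄ = 129600.00 mm³, ΣAȲ = 195120.00 mm³.
X̄ = 129600.00/2880.00 = 45.00 mm; Ȳ = 195120.00/2880.00 = 67.75 mm.

X̄ = 45.00 mm, Ȳ = 67.75 mm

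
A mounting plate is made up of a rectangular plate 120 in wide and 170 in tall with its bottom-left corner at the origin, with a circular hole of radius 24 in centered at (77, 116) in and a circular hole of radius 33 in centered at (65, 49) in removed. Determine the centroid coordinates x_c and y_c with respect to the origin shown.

plate: A = 120 × 170 = 20400.00, centroid at (60.00, 85.00).
hole 1: A = −π·24² = -1809.56, centroid at (77.00, 116.00).
hole 2: A = −π·33² = -3421.19, centroid at (65.00, 49.00).
ΣA = 15169.25 in², ΣAx_c = 862286.45 in³, ΣAy_c = 1356452.82 in³.
x_c = 862286.45/15169.25 = 56.84 in; y_c = 1356452.82/15169.25 = 89.42 in.

x_c = 56.84 in, y_c = 89.42 in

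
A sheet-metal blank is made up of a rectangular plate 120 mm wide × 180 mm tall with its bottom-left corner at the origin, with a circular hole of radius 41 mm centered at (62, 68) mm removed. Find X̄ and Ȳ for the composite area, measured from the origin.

X̄ = 59.35 mm, Ȳ = 97.12 mm

Part | A | x̄ᵢ | ȳᵢ | A·x̄ᵢ | A·ȳᵢ
plate | 21600.00 | 60.00 | 90.00 | 1296000.00 | 1944000.00
hole | -5281.02 | 62.00 | 68.00 | -327423.07 | -359109.17
Σ | 16318.98 |  |  | 968576.93 | 1584890.83
X̄ = 968576.93 / 16318.98 = 59.35 mm
Ȳ = 1584890.83 / 16318.98 = 97.12 mm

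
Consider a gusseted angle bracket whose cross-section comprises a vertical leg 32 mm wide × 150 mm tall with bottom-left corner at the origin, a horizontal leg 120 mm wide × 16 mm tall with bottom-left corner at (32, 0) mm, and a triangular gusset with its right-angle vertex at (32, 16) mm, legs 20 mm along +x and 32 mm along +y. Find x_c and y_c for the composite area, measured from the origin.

Part | A | x̄ᵢ | ȳᵢ | A·x̄ᵢ | A·ȳᵢ
vertical leg | 4800.00 | 16.00 | 75.00 | 76800.00 | 360000.00
horizontal leg | 1920.00 | 92.00 | 8.00 | 176640.00 | 15360.00
gusset | 320.00 | 38.67 | 26.67 | 12373.33 | 8533.33
Σ | 7040.00 |  |  | 265813.33 | 383893.33
x_c = 265813.33 / 7040.00 = 37.76 mm
y_c = 383893.33 / 7040.00 = 54.53 mm

x_c = 37.76 mm, y_c = 54.53 mm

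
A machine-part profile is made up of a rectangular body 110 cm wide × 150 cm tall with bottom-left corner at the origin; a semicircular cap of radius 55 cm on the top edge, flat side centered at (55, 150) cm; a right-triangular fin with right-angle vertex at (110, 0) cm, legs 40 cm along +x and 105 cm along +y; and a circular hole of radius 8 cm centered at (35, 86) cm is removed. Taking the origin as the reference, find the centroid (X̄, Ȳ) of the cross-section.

X̄ = 61.37 cm, Ȳ = 91.46 cm

Part | A | x̄ᵢ | ȳᵢ | A·x̄ᵢ | A·ȳᵢ
rectangular body | 16500.00 | 55.00 | 75.00 | 907500.00 | 1237500.00
semicircular top | 4751.66 | 55.00 | 173.34 | 261341.24 | 823665.50
triangular fin | 2100.00 | 123.33 | 35.00 | 259000.00 | 73500.00
hole | -201.06 | 35.00 | 86.00 | -7037.17 | -17291.33
Σ | 23150.60 |  |  | 1420804.07 | 2117374.17
X̄ = 1420804.07 / 23150.60 = 61.37 cm
Ȳ = 2117374.17 / 23150.60 = 91.46 cm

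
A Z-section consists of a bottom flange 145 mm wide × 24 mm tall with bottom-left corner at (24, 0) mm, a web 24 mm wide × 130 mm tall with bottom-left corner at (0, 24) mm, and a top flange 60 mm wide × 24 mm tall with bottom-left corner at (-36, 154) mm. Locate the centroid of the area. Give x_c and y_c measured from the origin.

x_c = 45.35 mm, y_c = 69.46 mm

bottom flange: A = 145 × 24 = 3480.00, centroid at (96.50, 12.00).
web: A = 24 × 130 = 3120.00, centroid at (12.00, 89.00).
top flange: A = 60 × 24 = 1440.00, centroid at (-6.00, 166.00).
ΣA = 8040.00 mm², ΣAx_c = 364620.00 mm³, ΣAy_c = 558480.00 mm³.
x_c = 364620.00/8040.00 = 45.35 mm; y_c = 558480.00/8040.00 = 69.46 mm.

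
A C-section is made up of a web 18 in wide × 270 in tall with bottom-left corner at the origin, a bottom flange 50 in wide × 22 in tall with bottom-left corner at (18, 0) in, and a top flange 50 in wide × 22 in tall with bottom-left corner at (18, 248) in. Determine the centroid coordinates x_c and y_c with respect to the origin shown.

Part | A | x̄ᵢ | ȳᵢ | A·x̄ᵢ | A·ȳᵢ
web | 4860.00 | 9.00 | 135.00 | 43740.00 | 656100.00
bottom flange | 1100.00 | 43.00 | 11.00 | 47300.00 | 12100.00
top flange | 1100.00 | 43.00 | 259.00 | 47300.00 | 284900.00
Σ | 7060.00 |  |  | 138340.00 | 953100.00
x_c = 138340.00 / 7060.00 = 19.59 in
y_c = 953100.00 / 7060.00 = 135.00 in

x_c = 19.59 in, y_c = 135.00 in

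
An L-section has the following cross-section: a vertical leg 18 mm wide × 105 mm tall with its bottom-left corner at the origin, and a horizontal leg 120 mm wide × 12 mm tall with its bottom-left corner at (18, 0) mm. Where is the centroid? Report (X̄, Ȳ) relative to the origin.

X̄ = 38.84 mm, Ȳ = 32.39 mm

vertical leg: A = 18 × 105 = 1890.00, centroid at (9.00, 52.50).
horizontal leg: A = 120 × 12 = 1440.00, centroid at (78.00, 6.00).
ΣA = 3330.00 mm²
ΣAX̄ = (1890.00)(9.00) + (1440.00)(78.00) = 129330.00 mm³
ΣAȲ = (1890.00)(52.50) + (1440.00)(6.00) = 107865.00 mm³
X̄ = 129330.00 / 3330.00 = 38.84 mm
Ȳ = 107865.00 / 3330.00 = 32.39 mm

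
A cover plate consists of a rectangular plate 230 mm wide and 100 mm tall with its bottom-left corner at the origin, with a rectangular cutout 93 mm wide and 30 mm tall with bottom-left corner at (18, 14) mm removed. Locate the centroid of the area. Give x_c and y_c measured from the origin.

plate: A = 230 × 100 = 23000.00, centroid at (115.00, 50.00).
hole: A = −(93 × 30) = -2790.00, centroid at (64.50, 29.00).
ΣA = 20210.00 mm²
ΣAx_c = (23000.00)(115.00) + (-2790.00)(64.50) = 2465045.00 mm³
ΣAy_c = (23000.00)(50.00) + (-2790.00)(29.00) = 1069090.00 mm³
x_c = 2465045.00 / 20210.00 = 121.97 mm
y_c = 1069090.00 / 20210.00 = 52.90 mm

x_c = 121.97 mm, y_c = 52.90 mm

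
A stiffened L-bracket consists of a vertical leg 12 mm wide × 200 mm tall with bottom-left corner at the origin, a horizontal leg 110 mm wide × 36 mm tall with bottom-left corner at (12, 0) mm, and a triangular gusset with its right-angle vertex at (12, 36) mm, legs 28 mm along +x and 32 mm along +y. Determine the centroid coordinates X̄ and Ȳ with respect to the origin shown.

X̄ = 42.49 mm, Ȳ = 48.79 mm

vertical leg: A = 12 × 200 = 2400.00, centroid at (6.00, 100.00).
horizontal leg: A = 110 × 36 = 3960.00, centroid at (67.00, 18.00).
gusset: A = ½·28·32 = 448.00, centroid at (21.33, 46.67).
ΣA = 6808.00 mm², ΣAX̄ = 289277.33 mm³, ΣAȲ = 332186.67 mm³.
X̄ = 289277.33/6808.00 = 42.49 mm; Ȳ = 332186.67/6808.00 = 48.79 mm.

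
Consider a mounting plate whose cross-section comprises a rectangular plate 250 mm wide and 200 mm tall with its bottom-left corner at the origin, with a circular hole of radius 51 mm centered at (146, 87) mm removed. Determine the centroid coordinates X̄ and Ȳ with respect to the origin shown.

plate: A = 250 × 200 = 50000.00, centroid at (125.00, 100.00).
hole: A = −π·51² = -8171.28, centroid at (146.00, 87.00).
ΣA = 41828.72 mm², ΣAX̄ = 5056992.76 mm³, ΣAȲ = 4289098.42 mm³.
X̄ = 5056992.76/41828.72 = 120.90 mm; Ȳ = 4289098.42/41828.72 = 102.54 mm.

X̄ = 120.90 mm, Ȳ = 102.54 mm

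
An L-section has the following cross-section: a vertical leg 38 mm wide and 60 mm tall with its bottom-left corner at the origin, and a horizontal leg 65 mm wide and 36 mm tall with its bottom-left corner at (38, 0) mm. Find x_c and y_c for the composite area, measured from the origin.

Part | A | x̄ᵢ | ȳᵢ | A·x̄ᵢ | A·ȳᵢ
vertical leg | 2280.00 | 19.00 | 30.00 | 43320.00 | 68400.00
horizontal leg | 2340.00 | 70.50 | 18.00 | 164970.00 | 42120.00
Σ | 4620.00 |  |  | 208290.00 | 110520.00
x_c = 208290.00 / 4620.00 = 45.08 mm
y_c = 110520.00 / 4620.00 = 23.92 mm

x_c = 45.08 mm, y_c = 23.92 mm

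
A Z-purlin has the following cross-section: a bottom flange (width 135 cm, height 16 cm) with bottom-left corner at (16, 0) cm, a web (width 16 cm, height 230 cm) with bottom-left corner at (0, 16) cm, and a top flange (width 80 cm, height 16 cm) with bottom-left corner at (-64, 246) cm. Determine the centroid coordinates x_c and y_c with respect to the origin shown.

x_c = 25.15 cm, y_c = 115.80 cm

Part | A | x̄ᵢ | ȳᵢ | A·x̄ᵢ | A·ȳᵢ
bottom flange | 2160.00 | 83.50 | 8.00 | 180360.00 | 17280.00
web | 3680.00 | 8.00 | 131.00 | 29440.00 | 482080.00
top flange | 1280.00 | -24.00 | 254.00 | -30720.00 | 325120.00
Σ | 7120.00 |  |  | 179080.00 | 824480.00
x_c = 179080.00 / 7120.00 = 25.15 cm
y_c = 824480.00 / 7120.00 = 115.80 cm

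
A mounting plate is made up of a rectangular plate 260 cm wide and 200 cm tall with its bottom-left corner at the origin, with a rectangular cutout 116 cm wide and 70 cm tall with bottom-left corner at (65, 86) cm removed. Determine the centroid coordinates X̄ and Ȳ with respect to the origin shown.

X̄ = 131.30 cm, Ȳ = 96.11 cm

plate: A = 260 × 200 = 52000.00, centroid at (130.00, 100.00).
hole: A = −(116 × 70) = -8120.00, centroid at (123.00, 121.00).
ΣA = 43880.00 cm²
ΣAX̄ = (52000.00)(130.00) + (-8120.00)(123.00) = 5761240.00 cm³
ΣAȲ = (52000.00)(100.00) + (-8120.00)(121.00) = 4217480.00 cm³
X̄ = 5761240.00 / 43880.00 = 131.30 cm
Ȳ = 4217480.00 / 43880.00 = 96.11 cm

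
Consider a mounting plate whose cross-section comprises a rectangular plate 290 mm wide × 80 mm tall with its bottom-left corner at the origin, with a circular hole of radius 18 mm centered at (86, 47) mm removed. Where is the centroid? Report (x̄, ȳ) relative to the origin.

x̄ = 147.71 mm, ȳ = 39.68 mm

Part | A | x̄ᵢ | ȳᵢ | A·x̄ᵢ | A·ȳᵢ
plate | 23200.00 | 145.00 | 40.00 | 3364000.00 | 928000.00
hole | -1017.88 | 86.00 | 47.00 | -87537.34 | -47840.17
Σ | 22182.12 |  |  | 3276462.66 | 880159.83
x̄ = 3276462.66 / 22182.12 = 147.71 mm
ȳ = 880159.83 / 22182.12 = 39.68 mm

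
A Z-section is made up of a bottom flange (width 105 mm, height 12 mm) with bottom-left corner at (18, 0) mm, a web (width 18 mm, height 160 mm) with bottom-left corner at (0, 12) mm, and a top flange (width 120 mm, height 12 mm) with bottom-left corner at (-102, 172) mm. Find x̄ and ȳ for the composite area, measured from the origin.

x̄ = 9.73 mm, ȳ = 94.77 mm

bottom flange: A = 105 × 12 = 1260.00, centroid at (70.50, 6.00).
web: A = 18 × 160 = 2880.00, centroid at (9.00, 92.00).
top flange: A = 120 × 12 = 1440.00, centroid at (-42.00, 178.00).
ΣA = 5580.00 mm², ΣAx̄ = 54270.00 mm³, ΣAȳ = 528840.00 mm³.
x̄ = 54270.00/5580.00 = 9.73 mm; ȳ = 528840.00/5580.00 = 94.77 mm.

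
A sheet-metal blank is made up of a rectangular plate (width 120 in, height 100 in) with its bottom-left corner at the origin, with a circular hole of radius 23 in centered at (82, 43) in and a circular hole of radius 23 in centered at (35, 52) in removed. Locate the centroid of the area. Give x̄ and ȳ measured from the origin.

Part | A | x̄ᵢ | ȳᵢ | A·x̄ᵢ | A·ȳᵢ
plate | 12000.00 | 60.00 | 50.00 | 720000.00 | 600000.00
hole 1 | -1661.90 | 82.00 | 43.00 | -136276.01 | -71461.81
hole 2 | -1661.90 | 35.00 | 52.00 | -58166.59 | -86418.93
Σ | 8676.19 |  |  | 525557.41 | 442119.26
x̄ = 525557.41 / 8676.19 = 60.57 in
ȳ = 442119.26 / 8676.19 = 50.96 in

x̄ = 60.57 in, ȳ = 50.96 in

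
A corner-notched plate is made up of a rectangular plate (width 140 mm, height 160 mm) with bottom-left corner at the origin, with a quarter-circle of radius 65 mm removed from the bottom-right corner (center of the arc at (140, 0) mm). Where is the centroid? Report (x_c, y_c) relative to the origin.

Part | A | x̄ᵢ | ȳᵢ | A·x̄ᵢ | A·ȳᵢ
plate | 22400.00 | 70.00 | 80.00 | 1568000.00 | 1792000.00
removed quarter-circle | -3318.31 | 112.41 | 27.59 | -373021.35 | -91541.67
Σ | 19081.69 |  |  | 1194978.65 | 1700458.33
x_c = 1194978.65 / 19081.69 = 62.62 mm
y_c = 1700458.33 / 19081.69 = 89.11 mm

x_c = 62.62 mm, y_c = 89.11 mm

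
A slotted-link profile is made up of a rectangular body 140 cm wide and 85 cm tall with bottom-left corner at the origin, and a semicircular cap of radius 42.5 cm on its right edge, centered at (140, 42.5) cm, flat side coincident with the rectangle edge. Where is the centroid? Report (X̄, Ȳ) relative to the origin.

rectangular body: A = 140 × 85 = 11900.00, centroid at (70.00, 42.50).
semicircular end: A = ½π·42.5² = 2837.25, centroid at (158.04, 42.50).
ΣA = 14737.25 cm², ΣAX̄ = 1281392.20 cm³, ΣAȲ = 626333.16 cm³.
X̄ = 1281392.20/14737.25 = 86.95 cm; Ȳ = 626333.16/14737.25 = 42.50 cm.

X̄ = 86.95 cm, Ȳ = 42.50 cm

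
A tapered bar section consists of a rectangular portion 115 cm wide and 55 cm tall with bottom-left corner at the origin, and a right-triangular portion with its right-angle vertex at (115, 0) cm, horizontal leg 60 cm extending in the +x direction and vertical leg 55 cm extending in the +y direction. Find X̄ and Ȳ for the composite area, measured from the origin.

X̄ = 73.53 cm, Ȳ = 25.60 cm

rectangular portion: A = 115 × 55 = 6325.00, centroid at (57.50, 27.50).
triangular portion: A = ½·60·55 = 1650.00, centroid at (135.00, 18.33).
ΣA = 7975.00 cm², ΣAX̄ = 586437.50 cm³, ΣAȲ = 204187.50 cm³.
X̄ = 586437.50/7975.00 = 73.53 cm; Ȳ = 204187.50/7975.00 = 25.60 cm.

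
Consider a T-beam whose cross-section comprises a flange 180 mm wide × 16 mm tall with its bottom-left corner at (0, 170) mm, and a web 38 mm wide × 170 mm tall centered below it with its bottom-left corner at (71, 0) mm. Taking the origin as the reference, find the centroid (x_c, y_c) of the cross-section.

x_c = 90.00 mm, y_c = 113.68 mm

Part | A | x̄ᵢ | ȳᵢ | A·x̄ᵢ | A·ȳᵢ
web | 6460.00 | 90.00 | 85.00 | 581400.00 | 549100.00
flange | 2880.00 | 90.00 | 178.00 | 259200.00 | 512640.00
Σ | 9340.00 |  |  | 840600.00 | 1061740.00
x_c = 840600.00 / 9340.00 = 90.00 mm
y_c = 1061740.00 / 9340.00 = 113.68 mm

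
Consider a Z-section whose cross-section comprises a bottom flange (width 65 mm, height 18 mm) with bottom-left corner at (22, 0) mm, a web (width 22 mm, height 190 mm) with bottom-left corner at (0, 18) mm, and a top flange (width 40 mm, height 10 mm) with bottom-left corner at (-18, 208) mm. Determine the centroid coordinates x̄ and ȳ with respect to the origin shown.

x̄ = 19.23 mm, ȳ = 98.79 mm

bottom flange: A = 65 × 18 = 1170.00, centroid at (54.50, 9.00).
web: A = 22 × 190 = 4180.00, centroid at (11.00, 113.00).
top flange: A = 40 × 10 = 400.00, centroid at (2.00, 213.00).
ΣA = 5750.00 mm², ΣAx̄ = 110545.00 mm³, ΣAȳ = 568070.00 mm³.
x̄ = 110545.00/5750.00 = 19.23 mm; ȳ = 568070.00/5750.00 = 98.79 mm.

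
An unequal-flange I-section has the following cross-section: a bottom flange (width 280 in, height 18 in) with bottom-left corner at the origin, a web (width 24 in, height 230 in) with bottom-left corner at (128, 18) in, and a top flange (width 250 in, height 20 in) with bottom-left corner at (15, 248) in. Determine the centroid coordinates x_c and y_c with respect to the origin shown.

x_c = 140.00 in, y_c = 133.00 in

bottom flange: A = 280 × 18 = 5040.00, centroid at (140.00, 9.00).
web: A = 24 × 230 = 5520.00, centroid at (140.00, 133.00).
top flange: A = 250 × 20 = 5000.00, centroid at (140.00, 258.00).
ΣA = 15560.00 in², ΣAx_c = 2178400.00 in³, ΣAy_c = 2069520.00 in³.
x_c = 2178400.00/15560.00 = 140.00 in; y_c = 2069520.00/15560.00 = 133.00 in.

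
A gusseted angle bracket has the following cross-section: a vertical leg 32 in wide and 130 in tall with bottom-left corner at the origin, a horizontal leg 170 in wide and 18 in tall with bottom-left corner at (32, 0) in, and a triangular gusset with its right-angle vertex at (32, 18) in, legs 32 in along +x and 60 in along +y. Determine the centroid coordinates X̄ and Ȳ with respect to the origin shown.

vertical leg: A = 32 × 130 = 4160.00, centroid at (16.00, 65.00).
horizontal leg: A = 170 × 18 = 3060.00, centroid at (117.00, 9.00).
gusset: A = ½·32·60 = 960.00, centroid at (42.67, 38.00).
ΣA = 8180.00 in², ΣAX̄ = 465540.00 in³, ΣAȲ = 334420.00 in³.
X̄ = 465540.00/8180.00 = 56.91 in; Ȳ = 334420.00/8180.00 = 40.88 in.

X̄ = 56.91 in, Ȳ = 40.88 in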